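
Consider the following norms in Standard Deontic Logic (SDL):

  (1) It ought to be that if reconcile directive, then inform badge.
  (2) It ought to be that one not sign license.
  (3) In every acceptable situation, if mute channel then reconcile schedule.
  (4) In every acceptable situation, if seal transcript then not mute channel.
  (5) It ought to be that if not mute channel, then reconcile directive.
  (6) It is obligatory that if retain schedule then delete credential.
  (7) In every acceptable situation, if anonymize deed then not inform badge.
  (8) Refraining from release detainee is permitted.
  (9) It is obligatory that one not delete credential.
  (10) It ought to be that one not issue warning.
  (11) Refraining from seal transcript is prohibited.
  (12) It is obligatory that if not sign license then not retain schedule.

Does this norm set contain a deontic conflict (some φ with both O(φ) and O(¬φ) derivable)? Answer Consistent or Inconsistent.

Premise 6 is O(retain_schedule → delete_credential), but O(retain_schedule) is not derivable from the premises, so it does not yield O(delete_credential).
So O(delete_credential) is not derivable, and the apparent clash with O(¬delete_credential) does not arise.
A world satisfying every obligation exists (e.g. anonymize_deed=false, delete_credential=false, inform_badge=true, issue_warning=false, mute_channel=false, reconcile_directive=true, reconcile_schedule=false, release_detainee=false, retain_schedule=false, seal_transcript=true, sign_license=false); no atom is both obligatory and forbidden, so the set is consistent.

Consistent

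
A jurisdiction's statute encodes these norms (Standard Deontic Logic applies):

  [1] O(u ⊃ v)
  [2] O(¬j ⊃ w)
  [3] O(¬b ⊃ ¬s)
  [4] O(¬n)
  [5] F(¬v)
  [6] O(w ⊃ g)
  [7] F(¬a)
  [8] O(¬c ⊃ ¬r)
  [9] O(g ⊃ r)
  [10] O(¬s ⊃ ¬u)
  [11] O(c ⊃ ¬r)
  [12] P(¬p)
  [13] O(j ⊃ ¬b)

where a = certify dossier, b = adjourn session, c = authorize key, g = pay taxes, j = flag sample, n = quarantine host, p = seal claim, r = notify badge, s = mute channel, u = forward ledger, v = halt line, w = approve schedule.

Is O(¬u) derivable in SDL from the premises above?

Yes

Premises 11 and 8 cover both cases: O(c ⊃ ¬r) and O(¬c ⊃ ¬r). Since c ∨ ¬c is a tautology, O(¬r) follows.
The contrapositive of premise 9 (O(g ⊃ r)) is O(¬r ⊃ ¬g), and O(¬r) is already established, so O(¬g).
Premise 6, O(w ⊃ g), contraposes to O(¬g ⊃ ¬w); with O(¬g) we get O(¬w).
Premise 2 is O(¬j ⊃ w); contrapositively O(¬w ⊃ j). Since O(¬w) holds, K gives O(j).
From O(j) and premise 13, O(j ⊃ ¬b), we obtain O(¬b).
From O(¬b) and premise 3, O(¬b ⊃ ¬s), we obtain O(¬s).
From O(¬s) and premise 10, O(¬s ⊃ ¬u), we obtain O(¬u).
Premises 1, 4, 5, 7, 12 do not contribute to this derivation.
So O(¬u) follows.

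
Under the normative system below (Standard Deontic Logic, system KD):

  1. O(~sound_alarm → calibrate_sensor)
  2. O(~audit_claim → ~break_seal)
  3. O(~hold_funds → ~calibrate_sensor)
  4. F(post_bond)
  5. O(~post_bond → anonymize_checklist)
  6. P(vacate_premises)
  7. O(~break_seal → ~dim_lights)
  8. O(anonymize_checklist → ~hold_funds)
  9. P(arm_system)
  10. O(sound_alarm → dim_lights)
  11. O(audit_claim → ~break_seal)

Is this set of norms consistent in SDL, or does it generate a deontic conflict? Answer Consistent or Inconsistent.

Inconsistent

Premises 2 and 11 are O(~audit_claim → ~break_seal) and O(audit_claim → ~break_seal); every ideal world satisfies ~audit_claim or audit_claim, so in either case ~break_seal holds — hence O(~break_seal).
Applying K to premise 7 (O(~break_seal → ~dim_lights)) and O(~break_seal) yields O(~dim_lights).
Premise 10, O(sound_alarm → dim_lights), contraposes to O(~dim_lights → ~sound_alarm); with O(~dim_lights) we get O(~sound_alarm).
With premise 1, O(~sound_alarm → calibrate_sensor), the K-axiom yields O(calibrate_sensor).
The contrapositive of premise 3 (O(~hold_funds → ~calibrate_sensor)) is O(calibrate_sensor → hold_funds), and O(calibrate_sensor) is already established, so O(hold_funds).
The contrapositive of premise 8 (O(anonymize_checklist → ~hold_funds)) is O(hold_funds → ~anonymize_checklist), and O(hold_funds) is already established, so O(~anonymize_checklist).
Premise 5, O(~post_bond → anonymize_checklist), contraposes to O(~anonymize_checklist → post_bond); with O(~anonymize_checklist) we get O(post_bond).
But premise 4, F(post_bond), means O(~post_bond).
We now have both O(post_bond) and O(~post_bond) — post_bond is simultaneously obligatory and forbidden, violating the D-axiom.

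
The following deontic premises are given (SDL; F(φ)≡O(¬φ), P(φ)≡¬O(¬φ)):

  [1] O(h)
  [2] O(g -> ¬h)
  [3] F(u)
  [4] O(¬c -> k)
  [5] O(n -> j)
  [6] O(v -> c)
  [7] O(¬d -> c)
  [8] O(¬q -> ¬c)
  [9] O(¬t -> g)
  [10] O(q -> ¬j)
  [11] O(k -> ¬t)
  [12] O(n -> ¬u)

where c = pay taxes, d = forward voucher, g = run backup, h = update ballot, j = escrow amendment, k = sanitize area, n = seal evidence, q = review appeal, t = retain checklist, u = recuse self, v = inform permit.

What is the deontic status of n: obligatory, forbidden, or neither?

Forbidden

Premise 1 states O(h) outright.
Premise 2, O(g -> ¬h), contraposes to O(h -> ¬g); with O(h) we get O(¬g).
Premise 9, O(¬t -> g), contraposes to O(¬g -> t); with O(¬g) we get O(t).
Premise 11, O(k -> ¬t), contraposes to O(t -> ¬k); with O(t) we get O(¬k).
The contrapositive of premise 4 (O(¬c -> k)) is O(¬k -> c), and O(¬k) is already established, so O(c).
The contrapositive of premise 8 (O(¬q -> ¬c)) is O(c -> q), and O(c) is already established, so O(q).
From O(q) and premise 10, O(q -> ¬j), we obtain O(¬j).
Premise 5 is O(n -> j); contrapositively O(¬j -> ¬n). Since O(¬j) holds, K gives O(¬n).
Premises 3, 6, 7, 12 do not contribute to this derivation.
Thus O(¬n), which is F(n): n is forbidden.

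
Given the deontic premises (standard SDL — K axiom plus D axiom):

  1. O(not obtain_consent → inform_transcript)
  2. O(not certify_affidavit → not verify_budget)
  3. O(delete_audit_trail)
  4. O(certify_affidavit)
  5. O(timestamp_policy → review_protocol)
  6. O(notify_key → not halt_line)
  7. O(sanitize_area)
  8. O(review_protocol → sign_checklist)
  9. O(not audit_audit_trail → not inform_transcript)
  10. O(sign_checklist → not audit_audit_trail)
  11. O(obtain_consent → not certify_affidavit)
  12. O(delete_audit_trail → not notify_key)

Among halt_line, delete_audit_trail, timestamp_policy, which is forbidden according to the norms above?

Premise 4 states O(certify_affidavit) outright.
Premise 11, O(obtain_consent → not certify_affidavit), contraposes to O(certify_affidavit → not obtain_consent); with O(certify_affidavit) we get O(not obtain_consent).
Premise 1 is O(not obtain_consent → inform_transcript); since O(not obtain_consent), deontic closure gives O(inform_transcript).
Premise 9 is O(not audit_audit_trail → not inform_transcript); contrapositively O(inform_transcript → audit_audit_trail). Since O(inform_transcript) holds, K gives O(audit_audit_trail).
Premise 10, O(sign_checklist → not audit_audit_trail), contraposes to O(audit_audit_trail → not sign_checklist); with O(audit_audit_trail) we get O(not sign_checklist).
Premise 8 is O(review_protocol → sign_checklist); contrapositively O(not sign_checklist → not review_protocol). Since O(not sign_checklist) holds, K gives O(not review_protocol).
The contrapositive of premise 5 (O(timestamp_policy → review_protocol)) is O(not review_protocol → not timestamp_policy), and O(not review_protocol) is already established, so O(not timestamp_policy).
So O(not timestamp_policy) holds, i.e. timestamp_policy is forbidden. None of the other listed options is forbidden under the premises.

timestamp_policy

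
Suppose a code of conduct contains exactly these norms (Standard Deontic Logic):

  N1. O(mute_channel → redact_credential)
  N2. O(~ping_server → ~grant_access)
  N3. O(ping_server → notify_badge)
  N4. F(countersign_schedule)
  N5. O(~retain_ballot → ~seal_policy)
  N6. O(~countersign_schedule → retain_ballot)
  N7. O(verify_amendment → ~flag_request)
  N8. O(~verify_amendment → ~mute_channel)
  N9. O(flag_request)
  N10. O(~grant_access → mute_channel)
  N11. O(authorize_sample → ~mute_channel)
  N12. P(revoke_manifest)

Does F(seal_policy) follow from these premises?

No

Premise 5 is O(~retain_ballot → ~seal_policy), but O(~retain_ballot) is not derivable from the premises, so it does not yield O(~seal_policy).
No other premise forces O(~seal_policy). An ideal world satisfying every premise can still have seal_policy true, so F(seal_policy) is not derivable.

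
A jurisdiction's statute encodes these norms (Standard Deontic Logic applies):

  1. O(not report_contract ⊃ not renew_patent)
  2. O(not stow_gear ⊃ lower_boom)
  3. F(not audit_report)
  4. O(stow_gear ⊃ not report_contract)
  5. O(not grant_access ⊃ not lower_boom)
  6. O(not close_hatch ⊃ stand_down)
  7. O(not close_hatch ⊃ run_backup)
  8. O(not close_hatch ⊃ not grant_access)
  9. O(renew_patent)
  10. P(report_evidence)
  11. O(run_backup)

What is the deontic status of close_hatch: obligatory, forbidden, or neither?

From premise 9 we have O(renew_patent).
Premise 1 is O(not report_contract ⊃ not renew_patent); contrapositively O(renew_patent ⊃ report_contract). Since O(renew_patent) holds, K gives O(report_contract).
Premise 4, O(stow_gear ⊃ not report_contract), contraposes to O(report_contract ⊃ not stow_gear); with O(report_contract) we get O(not stow_gear).
Premise 2 is O(not stow_gear ⊃ lower_boom); since O(not stow_gear), deontic closure gives O(lower_boom).
Premise 5 is O(not grant_access ⊃ not lower_boom); contrapositively O(lower_boom ⊃ grant_access). Since O(lower_boom) holds, K gives O(grant_access).
The contrapositive of premise 8 (O(not close_hatch ⊃ not grant_access)) is O(grant_access ⊃ close_hatch), and O(grant_access) is already established, so O(close_hatch).
Premises 3, 6, 7, 10, 11 do not contribute to this derivation.
Hence close_hatch is obligatory.

Obligatory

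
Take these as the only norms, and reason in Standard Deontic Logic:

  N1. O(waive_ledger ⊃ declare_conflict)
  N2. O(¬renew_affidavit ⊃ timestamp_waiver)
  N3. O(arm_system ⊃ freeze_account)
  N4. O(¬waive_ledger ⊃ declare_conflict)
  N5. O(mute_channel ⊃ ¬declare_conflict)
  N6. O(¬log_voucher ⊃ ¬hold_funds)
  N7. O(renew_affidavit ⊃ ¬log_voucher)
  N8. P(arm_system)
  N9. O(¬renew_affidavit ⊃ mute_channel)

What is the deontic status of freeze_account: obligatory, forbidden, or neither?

Neither

Premise 3 is O(arm_system ⊃ freeze_account), but O(arm_system) is not derivable from the premises (the permission P(arm_system) asserts only ¬O(¬arm_system), not O(arm_system)), so it does not yield O(freeze_account).
No premise or chain of K-axiom applications forces O(freeze_account), and none forces O(¬freeze_account). So freeze_account is neither obligatory nor forbidden under these norms.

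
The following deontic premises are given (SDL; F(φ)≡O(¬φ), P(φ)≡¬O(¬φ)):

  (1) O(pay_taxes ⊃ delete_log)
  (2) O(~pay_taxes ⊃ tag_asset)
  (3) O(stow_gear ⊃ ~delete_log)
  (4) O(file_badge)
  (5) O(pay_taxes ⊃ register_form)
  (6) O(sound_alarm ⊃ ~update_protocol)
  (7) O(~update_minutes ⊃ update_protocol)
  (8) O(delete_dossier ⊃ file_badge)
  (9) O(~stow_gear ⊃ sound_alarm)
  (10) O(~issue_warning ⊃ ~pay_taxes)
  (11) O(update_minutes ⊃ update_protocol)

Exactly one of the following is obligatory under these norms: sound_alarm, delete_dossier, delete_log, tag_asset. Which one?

tag_asset

Premises 7 and 11 cover both cases: O(~update_minutes ⊃ update_protocol) and O(update_minutes ⊃ update_protocol). Since ~update_minutes ∨ update_minutes is a tautology, O(update_protocol) follows.
Premise 6, O(sound_alarm ⊃ ~update_protocol), contraposes to O(update_protocol ⊃ ~sound_alarm); with O(update_protocol) we get O(~sound_alarm).
Premise 9 is O(~stow_gear ⊃ sound_alarm); contrapositively O(~sound_alarm ⊃ stow_gear). Since O(~sound_alarm) holds, K gives O(stow_gear).
From O(stow_gear) and premise 3, O(stow_gear ⊃ ~delete_log), we obtain O(~delete_log).
The contrapositive of premise 1 (O(pay_taxes ⊃ delete_log)) is O(~delete_log ⊃ ~pay_taxes), and O(~delete_log) is already established, so O(~pay_taxes).
From O(~pay_taxes) and premise 2, O(~pay_taxes ⊃ tag_asset), we obtain O(tag_asset).
So O(tag_asset) holds — tag_asset is obligatory. None of the other listed options is made obligatory by any chain of premises.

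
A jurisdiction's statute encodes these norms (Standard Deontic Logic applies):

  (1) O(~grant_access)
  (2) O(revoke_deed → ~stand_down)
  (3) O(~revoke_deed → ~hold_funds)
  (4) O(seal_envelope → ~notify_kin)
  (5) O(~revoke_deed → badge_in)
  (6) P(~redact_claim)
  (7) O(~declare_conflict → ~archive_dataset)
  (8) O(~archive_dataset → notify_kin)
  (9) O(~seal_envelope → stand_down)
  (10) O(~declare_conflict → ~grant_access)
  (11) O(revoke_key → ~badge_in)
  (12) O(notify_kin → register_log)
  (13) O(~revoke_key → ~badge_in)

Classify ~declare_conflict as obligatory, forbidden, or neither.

Forbidden

By case analysis on revoke_key: premise 11 gives O(revoke_key → ~badge_in) and premise 13 gives O(~revoke_key → ~badge_in), so O(~badge_in) either way.
The contrapositive of premise 5 (O(~revoke_deed → badge_in)) is O(~badge_in → revoke_deed), and O(~badge_in) is already established, so O(revoke_deed).
Premise 2 is O(revoke_deed → ~stand_down); since O(revoke_deed), deontic closure gives O(~stand_down).
Premise 9, O(~seal_envelope → stand_down), contraposes to O(~stand_down → seal_envelope); with O(~stand_down) we get O(seal_envelope).
With premise 4, O(seal_envelope → ~notify_kin), the K-axiom yields O(~notify_kin).
The contrapositive of premise 8 (O(~archive_dataset → notify_kin)) is O(~notify_kin → archive_dataset), and O(~notify_kin) is already established, so O(archive_dataset).
The contrapositive of premise 7 (O(~declare_conflict → ~archive_dataset)) is O(archive_dataset → declare_conflict), and O(archive_dataset) is already established, so O(declare_conflict).
Premises 1, 3, 6, 10, 12 do not contribute to this derivation.
Thus O(declare_conflict), which is F(~declare_conflict): ~declare_conflict is forbidden.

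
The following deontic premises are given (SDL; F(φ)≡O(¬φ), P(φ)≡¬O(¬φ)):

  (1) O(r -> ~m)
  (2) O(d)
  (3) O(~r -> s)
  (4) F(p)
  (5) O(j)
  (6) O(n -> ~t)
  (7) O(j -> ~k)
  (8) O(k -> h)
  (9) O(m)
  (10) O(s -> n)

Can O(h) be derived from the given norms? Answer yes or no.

Premise 8 is O(k -> h), but O(k) is not derivable from the premises, so it does not yield O(h).
No other premise forces O(h). An ideal world satisfying every premise can still have h false, so O(h) is not derivable.

No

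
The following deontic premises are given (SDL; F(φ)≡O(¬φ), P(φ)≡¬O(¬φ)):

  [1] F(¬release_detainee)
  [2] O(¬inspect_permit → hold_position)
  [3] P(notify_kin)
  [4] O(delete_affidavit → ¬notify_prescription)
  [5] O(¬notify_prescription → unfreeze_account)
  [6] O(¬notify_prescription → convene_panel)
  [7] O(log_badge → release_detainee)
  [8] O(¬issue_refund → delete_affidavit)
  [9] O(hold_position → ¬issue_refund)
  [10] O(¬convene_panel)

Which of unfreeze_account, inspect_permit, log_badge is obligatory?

From premise 10 we have O(¬convene_panel).
Premise 6, O(¬notify_prescription → convene_panel), contraposes to O(¬convene_panel → notify_prescription); with O(¬convene_panel) we get O(notify_prescription).
Premise 4 is O(delete_affidavit → ¬notify_prescription); contrapositively O(notify_prescription → ¬delete_affidavit). Since O(notify_prescription) holds, K gives O(¬delete_affidavit).
The contrapositive of premise 8 (O(¬issue_refund → delete_affidavit)) is O(¬delete_affidavit → issue_refund), and O(¬delete_affidavit) is already established, so O(issue_refund).
Premise 9, O(hold_position → ¬issue_refund), contraposes to O(issue_refund → ¬hold_position); with O(issue_refund) we get O(¬hold_position).
The contrapositive of premise 2 (O(¬inspect_permit → hold_position)) is O(¬hold_position → inspect_permit), and O(¬hold_position) is already established, so O(inspect_permit).
So O(inspect_permit) holds — inspect_permit is obligatory. None of the other listed options is made obligatory by any chain of premises.

inspect_permit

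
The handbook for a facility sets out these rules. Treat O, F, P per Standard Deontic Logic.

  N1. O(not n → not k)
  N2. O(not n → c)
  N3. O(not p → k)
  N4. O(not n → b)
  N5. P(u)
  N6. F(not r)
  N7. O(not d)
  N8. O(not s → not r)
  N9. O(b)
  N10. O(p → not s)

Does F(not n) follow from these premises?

Yes

F(not r) at premise 6 means O(r).
Premise 8 is O(not s → not r); contrapositively O(r → s). Since O(r) holds, K gives O(s).
Premise 10 is O(p → not s); contrapositively O(s → not p). Since O(s) holds, K gives O(not p).
Premise 3 is O(not p → k); since O(not p), deontic closure gives O(k).
Premise 1, O(not n → not k), contraposes to O(k → n); with O(k) we get O(n).
Premises 2, 4, 5, 7, 9 do not contribute to this derivation.
So O(n) holds, i.e. F(not n). The claim follows.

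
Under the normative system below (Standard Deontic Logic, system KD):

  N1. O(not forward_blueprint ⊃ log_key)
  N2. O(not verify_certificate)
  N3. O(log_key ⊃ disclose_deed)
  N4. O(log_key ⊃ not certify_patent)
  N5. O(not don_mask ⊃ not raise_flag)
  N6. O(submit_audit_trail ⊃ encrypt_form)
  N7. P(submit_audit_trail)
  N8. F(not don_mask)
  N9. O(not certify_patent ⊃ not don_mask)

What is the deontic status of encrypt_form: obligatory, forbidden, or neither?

Premise 6 is O(submit_audit_trail ⊃ encrypt_form), but O(submit_audit_trail) is not derivable from the premises (the permission P(submit_audit_trail) asserts only not O(not submit_audit_trail), not O(submit_audit_trail)), so it does not yield O(encrypt_form).
No premise or chain of K-axiom applications forces O(encrypt_form), and none forces O(not encrypt_form). So encrypt_form is neither obligatory nor forbidden under these norms.

Neither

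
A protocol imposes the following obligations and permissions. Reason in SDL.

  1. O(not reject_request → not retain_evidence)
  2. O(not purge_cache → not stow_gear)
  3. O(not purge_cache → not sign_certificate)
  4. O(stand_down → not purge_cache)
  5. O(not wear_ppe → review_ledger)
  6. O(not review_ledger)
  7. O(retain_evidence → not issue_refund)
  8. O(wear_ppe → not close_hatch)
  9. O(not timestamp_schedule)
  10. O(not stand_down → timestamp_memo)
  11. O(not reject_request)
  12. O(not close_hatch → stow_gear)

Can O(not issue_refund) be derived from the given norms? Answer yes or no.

Premise 7 is O(retain_evidence → not issue_refund), but O(retain_evidence) is not derivable from the premises, so it does not yield O(not issue_refund).
No other premise forces O(not issue_refund). An ideal world satisfying every premise can still have not issue_refund false, so O(not issue_refund) is not derivable.

No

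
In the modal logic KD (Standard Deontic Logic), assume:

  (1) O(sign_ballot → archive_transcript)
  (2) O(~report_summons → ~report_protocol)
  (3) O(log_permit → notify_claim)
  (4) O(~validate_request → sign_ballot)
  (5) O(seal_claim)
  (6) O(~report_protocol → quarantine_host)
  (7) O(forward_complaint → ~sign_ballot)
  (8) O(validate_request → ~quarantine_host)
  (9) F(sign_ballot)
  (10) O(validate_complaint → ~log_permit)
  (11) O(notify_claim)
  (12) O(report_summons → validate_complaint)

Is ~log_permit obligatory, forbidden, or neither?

Premise 9 is F(sign_ballot), i.e. O(~sign_ballot).
The contrapositive of premise 4 (O(~validate_request → sign_ballot)) is O(~sign_ballot → validate_request), and O(~sign_ballot) is already established, so O(validate_request).
With premise 8, O(validate_request → ~quarantine_host), the K-axiom yields O(~quarantine_host).
The contrapositive of premise 6 (O(~report_protocol → quarantine_host)) is O(~quarantine_host → report_protocol), and O(~quarantine_host) is already established, so O(report_protocol).
Premise 2, O(~report_summons → ~report_protocol), contraposes to O(report_protocol → report_summons); with O(report_protocol) we get O(report_summons).
With premise 12, O(report_summons → validate_complaint), the K-axiom yields O(validate_complaint).
Premise 10 is O(validate_complaint → ~log_permit); since O(validate_complaint), deontic closure gives O(~log_permit).
Premises 1, 3, 5, 7, 11 do not contribute to this derivation.
Hence ~log_permit is obligatory.

Obligatory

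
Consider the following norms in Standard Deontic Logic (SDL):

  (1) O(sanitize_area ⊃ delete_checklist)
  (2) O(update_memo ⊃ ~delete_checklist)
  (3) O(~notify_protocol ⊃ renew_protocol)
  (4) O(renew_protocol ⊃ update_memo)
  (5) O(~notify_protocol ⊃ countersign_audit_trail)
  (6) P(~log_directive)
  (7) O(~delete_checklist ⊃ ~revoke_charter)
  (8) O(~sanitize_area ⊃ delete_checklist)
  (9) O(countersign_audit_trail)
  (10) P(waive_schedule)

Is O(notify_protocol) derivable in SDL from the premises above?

Yes

Premises 1 and 8 cover both cases: O(sanitize_area ⊃ delete_checklist) and O(~sanitize_area ⊃ delete_checklist). Since sanitize_area ∨ ~sanitize_area is a tautology, O(delete_checklist) follows.
Premise 2 is O(update_memo ⊃ ~delete_checklist); contrapositively O(delete_checklist ⊃ ~update_memo). Since O(delete_checklist) holds, K gives O(~update_memo).
Premise 4, O(renew_protocol ⊃ update_memo), contraposes to O(~update_memo ⊃ ~renew_protocol); with O(~update_memo) we get O(~renew_protocol).
Premise 3 is O(~notify_protocol ⊃ renew_protocol); contrapositively O(~renew_protocol ⊃ notify_protocol). Since O(~renew_protocol) holds, K gives O(notify_protocol).
Premises 5, 6, 7, 9, 10 do not contribute to this derivation.
So O(notify_protocol) follows.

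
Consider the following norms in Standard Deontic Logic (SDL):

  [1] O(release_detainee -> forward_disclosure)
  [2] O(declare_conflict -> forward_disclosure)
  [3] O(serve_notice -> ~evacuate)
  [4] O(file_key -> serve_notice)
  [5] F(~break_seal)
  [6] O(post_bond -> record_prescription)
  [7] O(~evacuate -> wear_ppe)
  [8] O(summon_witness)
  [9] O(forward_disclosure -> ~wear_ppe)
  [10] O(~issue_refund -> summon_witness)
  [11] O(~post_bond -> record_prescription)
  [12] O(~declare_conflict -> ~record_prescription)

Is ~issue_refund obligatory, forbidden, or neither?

Neither

Premise 10 is O(~issue_refund -> summon_witness); even if O(summon_witness) held, inferring O(~issue_refund) would be affirming the consequent — invalid.
No premise or chain of K-axiom applications forces O(~issue_refund), and none forces O(issue_refund). So ~issue_refund is neither obligatory nor forbidden under these norms.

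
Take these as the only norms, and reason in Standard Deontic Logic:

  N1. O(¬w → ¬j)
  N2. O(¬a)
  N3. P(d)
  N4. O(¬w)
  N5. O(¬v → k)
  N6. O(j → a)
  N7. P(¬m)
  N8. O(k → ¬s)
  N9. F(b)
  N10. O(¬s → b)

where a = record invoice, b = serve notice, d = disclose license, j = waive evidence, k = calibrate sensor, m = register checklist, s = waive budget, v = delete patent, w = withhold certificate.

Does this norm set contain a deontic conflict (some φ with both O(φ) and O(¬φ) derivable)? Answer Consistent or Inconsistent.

Consistent

Premise 6 is O(j → a), but O(j) is not derivable from the premises, so it does not yield O(a).
So O(a) is not derivable, and the apparent clash with O(¬a) does not arise.
A world satisfying every obligation exists (e.g. a=false, b=false, d=false, j=false, k=false, m=false, s=true, v=true, w=false); no atom is both obligatory and forbidden, so the set is consistent.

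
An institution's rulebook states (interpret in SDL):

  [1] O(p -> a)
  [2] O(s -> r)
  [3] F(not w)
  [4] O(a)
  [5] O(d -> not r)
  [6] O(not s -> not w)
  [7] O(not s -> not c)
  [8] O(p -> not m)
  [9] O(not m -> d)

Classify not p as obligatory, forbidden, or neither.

Premise 3, F(not w), is equivalent to O(w).
Premise 6 is O(not s -> not w); contrapositively O(w -> s). Since O(w) holds, K gives O(s).
Applying K to premise 2 (O(s -> r)) and O(s) yields O(r).
Premise 5 is O(d -> not r); contrapositively O(r -> not d). Since O(r) holds, K gives O(not d).
The contrapositive of premise 9 (O(not m -> d)) is O(not d -> m), and O(not d) is already established, so O(m).
Premise 8 is O(p -> not m); contrapositively O(m -> not p). Since O(m) holds, K gives O(not p).
Premises 1, 4, 7 do not contribute to this derivation.
Hence not p is obligatory.

Obligatory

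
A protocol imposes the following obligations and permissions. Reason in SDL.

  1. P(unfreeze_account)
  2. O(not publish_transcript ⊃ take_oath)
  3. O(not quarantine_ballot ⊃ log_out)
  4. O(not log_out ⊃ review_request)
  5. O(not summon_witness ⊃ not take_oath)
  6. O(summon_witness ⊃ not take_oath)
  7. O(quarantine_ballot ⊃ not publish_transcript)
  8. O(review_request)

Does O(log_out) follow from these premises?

Yes

By case analysis on summon_witness: premise 6 gives O(summon_witness ⊃ not take_oath) and premise 5 gives O(not summon_witness ⊃ not take_oath), so O(not take_oath) either way.
Premise 2, O(not publish_transcript ⊃ take_oath), contraposes to O(not take_oath ⊃ publish_transcript); with O(not take_oath) we get O(publish_transcript).
Premise 7 is O(quarantine_ballot ⊃ not publish_transcript); contrapositively O(publish_transcript ⊃ not quarantine_ballot). Since O(publish_transcript) holds, K gives O(not quarantine_ballot).
Applying K to premise 3 (O(not quarantine_ballot ⊃ log_out)) and O(not quarantine_ballot) yields O(log_out).
Premises 1, 4, 8 do not contribute to this derivation.
So O(log_out) follows.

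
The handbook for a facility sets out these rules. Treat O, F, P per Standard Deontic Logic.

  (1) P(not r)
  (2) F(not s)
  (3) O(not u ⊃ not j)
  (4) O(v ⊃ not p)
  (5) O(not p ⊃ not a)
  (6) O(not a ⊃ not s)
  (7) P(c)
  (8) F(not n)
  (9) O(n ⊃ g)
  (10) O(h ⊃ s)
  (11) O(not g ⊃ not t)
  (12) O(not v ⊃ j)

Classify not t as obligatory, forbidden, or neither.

Premise 11 is O(not g ⊃ not t), but O(not g) is not derivable from the premises, so it does not yield O(not t).
No premise or chain of K-axiom applications forces O(not t), and none forces O(t). So not t is neither obligatory nor forbidden under these norms.

Neither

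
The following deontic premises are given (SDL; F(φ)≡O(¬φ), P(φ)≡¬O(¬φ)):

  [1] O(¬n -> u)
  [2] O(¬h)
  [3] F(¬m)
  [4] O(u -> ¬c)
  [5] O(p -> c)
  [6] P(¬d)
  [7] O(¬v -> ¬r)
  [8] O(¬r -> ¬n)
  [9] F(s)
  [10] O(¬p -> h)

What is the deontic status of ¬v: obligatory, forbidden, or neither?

Premise 2 states O(¬h) outright.
Premise 10, O(¬p -> h), contraposes to O(¬h -> p); with O(¬h) we get O(p).
Applying K to premise 5 (O(p -> c)) and O(p) yields O(c).
The contrapositive of premise 4 (O(u -> ¬c)) is O(c -> ¬u), and O(c) is already established, so O(¬u).
Premise 1 is O(¬n -> u); contrapositively O(¬u -> n). Since O(¬u) holds, K gives O(n).
Premise 8 is O(¬r -> ¬n); contrapositively O(n -> r). Since O(n) holds, K gives O(r).
The contrapositive of premise 7 (O(¬v -> ¬r)) is O(r -> v), and O(r) is already established, so O(v).
Premises 3, 6, 9 do not contribute to this derivation.
Thus O(v), which is F(¬v): ¬v is forbidden.

Forbidden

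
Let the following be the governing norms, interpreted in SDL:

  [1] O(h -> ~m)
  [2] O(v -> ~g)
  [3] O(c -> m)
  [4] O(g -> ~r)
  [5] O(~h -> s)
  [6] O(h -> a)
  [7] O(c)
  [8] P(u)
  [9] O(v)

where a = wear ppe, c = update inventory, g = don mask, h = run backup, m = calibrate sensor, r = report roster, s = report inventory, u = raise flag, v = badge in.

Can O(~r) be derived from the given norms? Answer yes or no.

No

Premise 4 is O(g -> ~r), but O(g) is not derivable from the premises, so it does not yield O(~r).
No other premise forces O(~r). An ideal world satisfying every premise can still have ~r false, so O(~r) is not derivable.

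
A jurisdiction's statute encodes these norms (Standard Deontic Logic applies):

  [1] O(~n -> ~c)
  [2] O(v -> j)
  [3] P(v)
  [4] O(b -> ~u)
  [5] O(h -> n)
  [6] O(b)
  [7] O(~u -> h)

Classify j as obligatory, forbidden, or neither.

Premise 2 is O(v -> j), but O(v) is not derivable from the premises (the permission P(v) asserts only ~O(~v), not O(v)), so it does not yield O(j).
No premise or chain of K-axiom applications forces O(j), and none forces O(~j). So j is neither obligatory nor forbidden under these norms.

Neither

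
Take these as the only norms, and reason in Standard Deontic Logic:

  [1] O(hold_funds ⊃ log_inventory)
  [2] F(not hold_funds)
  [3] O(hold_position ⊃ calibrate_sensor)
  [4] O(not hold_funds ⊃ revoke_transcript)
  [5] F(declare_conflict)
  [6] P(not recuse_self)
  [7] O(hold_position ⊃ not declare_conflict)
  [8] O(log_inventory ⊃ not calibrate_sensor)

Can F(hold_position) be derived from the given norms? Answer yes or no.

Yes

Premise 2, F(not hold_funds), is equivalent to O(hold_funds).
Applying K to premise 1 (O(hold_funds ⊃ log_inventory)) and O(hold_funds) yields O(log_inventory).
Premise 8 is O(log_inventory ⊃ not calibrate_sensor); since O(log_inventory), deontic closure gives O(not calibrate_sensor).
Premise 3 is O(hold_position ⊃ calibrate_sensor); contrapositively O(not calibrate_sensor ⊃ not hold_position). Since O(not calibrate_sensor) holds, K gives O(not hold_position).
Premises 4, 5, 6, 7 do not contribute to this derivation.
So O(not hold_position) holds, i.e. F(hold_position). The claim follows.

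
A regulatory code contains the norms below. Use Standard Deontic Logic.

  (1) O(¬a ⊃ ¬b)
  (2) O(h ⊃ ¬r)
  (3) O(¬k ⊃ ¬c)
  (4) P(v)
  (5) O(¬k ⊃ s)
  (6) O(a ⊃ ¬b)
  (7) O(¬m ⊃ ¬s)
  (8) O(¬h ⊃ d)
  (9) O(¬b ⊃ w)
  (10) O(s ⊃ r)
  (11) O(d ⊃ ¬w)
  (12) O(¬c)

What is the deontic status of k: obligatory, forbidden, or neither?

Obligatory

Premises 1 and 6 cover both cases: O(¬a ⊃ ¬b) and O(a ⊃ ¬b). Since ¬a ∨ a is a tautology, O(¬b) follows.
With premise 9, O(¬b ⊃ w), the K-axiom yields O(w).
The contrapositive of premise 11 (O(d ⊃ ¬w)) is O(w ⊃ ¬d), and O(w) is already established, so O(¬d).
Premise 8 is O(¬h ⊃ d); contrapositively O(¬d ⊃ h). Since O(¬d) holds, K gives O(h).
With premise 2, O(h ⊃ ¬r), the K-axiom yields O(¬r).
The contrapositive of premise 10 (O(s ⊃ r)) is O(¬r ⊃ ¬s), and O(¬r) is already established, so O(¬s).
Premise 5, O(¬k ⊃ s), contraposes to O(¬s ⊃ k); with O(¬s) we get O(k).
Premises 3, 4, 7, 12 do not contribute to this derivation.
Hence k is obligatory.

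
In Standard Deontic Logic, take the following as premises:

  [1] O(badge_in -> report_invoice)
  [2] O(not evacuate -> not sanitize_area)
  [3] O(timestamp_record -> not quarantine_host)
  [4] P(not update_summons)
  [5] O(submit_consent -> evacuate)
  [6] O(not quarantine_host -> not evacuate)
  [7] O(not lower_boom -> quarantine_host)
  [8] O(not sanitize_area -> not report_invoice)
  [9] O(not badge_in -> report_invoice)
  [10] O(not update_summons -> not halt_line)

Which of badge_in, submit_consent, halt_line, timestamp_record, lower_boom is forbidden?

timestamp_record

Premises 1 and 9 cover both cases: O(badge_in -> report_invoice) and O(not badge_in -> report_invoice). Since badge_in ∨ not badge_in is a tautology, O(report_invoice) follows.
Premise 8 is O(not sanitize_area -> not report_invoice); contrapositively O(report_invoice -> sanitize_area). Since O(report_invoice) holds, K gives O(sanitize_area).
The contrapositive of premise 2 (O(not evacuate -> not sanitize_area)) is O(sanitize_area -> evacuate), and O(sanitize_area) is already established, so O(evacuate).
The contrapositive of premise 6 (O(not quarantine_host -> not evacuate)) is O(evacuate -> quarantine_host), and O(evacuate) is already established, so O(quarantine_host).
The contrapositive of premise 3 (O(timestamp_record -> not quarantine_host)) is O(quarantine_host -> not timestamp_record), and O(quarantine_host) is already established, so O(not timestamp_record).
So O(not timestamp_record) holds, i.e. timestamp_record is forbidden. None of the other listed options is forbidden under the premises.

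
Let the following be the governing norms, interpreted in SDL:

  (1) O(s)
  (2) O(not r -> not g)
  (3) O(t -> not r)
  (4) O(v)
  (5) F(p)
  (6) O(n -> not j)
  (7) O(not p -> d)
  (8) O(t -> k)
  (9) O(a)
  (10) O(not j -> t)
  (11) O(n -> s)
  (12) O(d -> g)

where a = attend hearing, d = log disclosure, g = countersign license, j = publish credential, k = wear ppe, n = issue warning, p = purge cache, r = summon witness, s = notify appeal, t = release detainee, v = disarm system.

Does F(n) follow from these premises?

Premise 5, F(p), is equivalent to O(not p).
Applying K to premise 7 (O(not p -> d)) and O(not p) yields O(d).
With premise 12, O(d -> g), the K-axiom yields O(g).
The contrapositive of premise 2 (O(not r -> not g)) is O(g -> r), and O(g) is already established, so O(r).
Premise 3 is O(t -> not r); contrapositively O(r -> not t). Since O(r) holds, K gives O(not t).
Premise 10 is O(not j -> t); contrapositively O(not t -> j). Since O(not t) holds, K gives O(j).
Premise 6, O(n -> not j), contraposes to O(j -> not n); with O(j) we get O(not n).
Premises 1, 4, 8, 9, 11 do not contribute to this derivation.
So O(not n) holds, i.e. F(n). The claim follows.

Yes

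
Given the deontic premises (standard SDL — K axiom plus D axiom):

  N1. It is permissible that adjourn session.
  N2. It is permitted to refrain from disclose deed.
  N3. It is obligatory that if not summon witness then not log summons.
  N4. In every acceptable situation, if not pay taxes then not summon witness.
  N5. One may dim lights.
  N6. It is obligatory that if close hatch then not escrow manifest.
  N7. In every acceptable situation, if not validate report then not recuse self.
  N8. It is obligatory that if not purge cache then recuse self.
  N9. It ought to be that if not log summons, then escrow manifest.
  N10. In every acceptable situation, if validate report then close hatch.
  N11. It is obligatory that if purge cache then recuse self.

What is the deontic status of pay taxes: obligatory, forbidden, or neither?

Obligatory

Premises 8 and 11 are O(¬purge_cache → recuse_self) and O(purge_cache → recuse_self); every ideal world satisfies ¬purge_cache or purge_cache, so in either case recuse_self holds — hence O(recuse_self).
Premise 7, O(¬validate_report → ¬recuse_self), contraposes to O(recuse_self → validate_report); with O(recuse_self) we get O(validate_report).
Premise 10 is O(validate_report → close_hatch); since O(validate_report), deontic closure gives O(close_hatch).
Applying K to premise 6 (O(close_hatch → ¬escrow_manifest)) and O(close_hatch) yields O(¬escrow_manifest).
Premise 9 is O(¬log_summons → escrow_manifest); contrapositively O(¬escrow_manifest → log_summons). Since O(¬escrow_manifest) holds, K gives O(log_summons).
The contrapositive of premise 3 (O(¬summon_witness → ¬log_summons)) is O(log_summons → summon_witness), and O(log_summons) is already established, so O(summon_witness).
Premise 4, O(¬pay_taxes → ¬summon_witness), contraposes to O(summon_witness → pay_taxes); with O(summon_witness) we get O(pay_taxes).
Premises 1, 2, 5 do not contribute to this derivation.
Hence pay_taxes is obligatory.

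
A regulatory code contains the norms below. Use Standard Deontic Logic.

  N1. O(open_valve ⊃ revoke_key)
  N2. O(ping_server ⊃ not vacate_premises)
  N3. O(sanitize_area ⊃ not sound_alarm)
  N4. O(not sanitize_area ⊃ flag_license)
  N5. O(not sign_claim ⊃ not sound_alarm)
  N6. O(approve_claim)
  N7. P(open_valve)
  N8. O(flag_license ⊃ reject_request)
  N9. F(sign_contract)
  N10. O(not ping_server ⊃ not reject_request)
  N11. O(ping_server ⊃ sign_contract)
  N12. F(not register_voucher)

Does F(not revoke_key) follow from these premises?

No

Premise 1 is O(open_valve ⊃ revoke_key), but O(open_valve) is not derivable from the premises (the permission P(open_valve) asserts only not O(not open_valve), not O(open_valve)), so it does not yield O(revoke_key).
No other premise forces O(revoke_key). An ideal world satisfying every premise can still have not revoke_key true, so F(not revoke_key) is not derivable.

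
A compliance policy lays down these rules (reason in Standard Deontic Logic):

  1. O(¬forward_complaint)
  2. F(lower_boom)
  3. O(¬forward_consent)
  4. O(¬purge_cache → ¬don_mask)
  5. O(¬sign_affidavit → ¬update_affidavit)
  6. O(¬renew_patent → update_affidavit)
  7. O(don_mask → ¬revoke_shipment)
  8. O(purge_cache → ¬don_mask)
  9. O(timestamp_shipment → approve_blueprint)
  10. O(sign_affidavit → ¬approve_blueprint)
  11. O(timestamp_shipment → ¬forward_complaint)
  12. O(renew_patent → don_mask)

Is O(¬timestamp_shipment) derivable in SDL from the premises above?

Yes

Premises 4 and 8 cover both cases: O(¬purge_cache → ¬don_mask) and O(purge_cache → ¬don_mask). Since ¬purge_cache ∨ purge_cache is a tautology, O(¬don_mask) follows.
The contrapositive of premise 12 (O(renew_patent → don_mask)) is O(¬don_mask → ¬renew_patent), and O(¬don_mask) is already established, so O(¬renew_patent).
Applying K to premise 6 (O(¬renew_patent → update_affidavit)) and O(¬renew_patent) yields O(update_affidavit).
The contrapositive of premise 5 (O(¬sign_affidavit → ¬update_affidavit)) is O(update_affidavit → sign_affidavit), and O(update_affidavit) is already established, so O(sign_affidavit).
Premise 10 is O(sign_affidavit → ¬approve_blueprint); since O(sign_affidavit), deontic closure gives O(¬approve_blueprint).
The contrapositive of premise 9 (O(timestamp_shipment → approve_blueprint)) is O(¬approve_blueprint → ¬timestamp_shipment), and O(¬approve_blueprint) is already established, so O(¬timestamp_shipment).
Premises 1, 2, 3, 7, 11 do not contribute to this derivation.
So O(¬timestamp_shipment) follows.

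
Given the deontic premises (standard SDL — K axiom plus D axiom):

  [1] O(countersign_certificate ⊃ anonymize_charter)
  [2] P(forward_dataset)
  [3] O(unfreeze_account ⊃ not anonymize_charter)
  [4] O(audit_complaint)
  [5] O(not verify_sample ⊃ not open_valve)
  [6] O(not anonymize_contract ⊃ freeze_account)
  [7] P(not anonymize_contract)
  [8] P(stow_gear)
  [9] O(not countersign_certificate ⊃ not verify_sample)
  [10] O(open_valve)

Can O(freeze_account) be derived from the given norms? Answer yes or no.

No

Premise 6 is O(not anonymize_contract ⊃ freeze_account), but O(not anonymize_contract) is not derivable from the premises (the permission P(not anonymize_contract) asserts only not O(anonymize_contract), not O(not anonymize_contract)), so it does not yield O(freeze_account).
No other premise forces O(freeze_account). An ideal world satisfying every premise can still have freeze_account false, so O(freeze_account) is not derivable.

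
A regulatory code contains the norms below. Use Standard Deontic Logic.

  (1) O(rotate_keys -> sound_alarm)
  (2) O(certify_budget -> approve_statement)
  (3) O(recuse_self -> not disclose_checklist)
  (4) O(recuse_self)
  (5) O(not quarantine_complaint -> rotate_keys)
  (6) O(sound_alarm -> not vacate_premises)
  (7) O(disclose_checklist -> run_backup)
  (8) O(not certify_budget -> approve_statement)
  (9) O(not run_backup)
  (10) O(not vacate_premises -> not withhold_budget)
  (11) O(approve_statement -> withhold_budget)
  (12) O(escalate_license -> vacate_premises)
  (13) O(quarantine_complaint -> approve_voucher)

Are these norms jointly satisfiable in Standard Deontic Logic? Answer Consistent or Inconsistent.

Premise 7 is O(disclose_checklist -> run_backup), but O(disclose_checklist) is not derivable from the premises, so it does not yield O(run_backup).
So O(run_backup) is not derivable, and the apparent clash with O(not run_backup) does not arise.
A world satisfying every obligation exists (e.g. approve_statement=true, approve_voucher=true, certify_budget=false, disclose_checklist=false, escalate_license=false, quarantine_complaint=true, recuse_self=true, rotate_keys=false, run_backup=false, sound_alarm=false, vacate_premises=true, withhold_budget=true); no atom is both obligatory and forbidden, so the set is consistent.

Consistent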